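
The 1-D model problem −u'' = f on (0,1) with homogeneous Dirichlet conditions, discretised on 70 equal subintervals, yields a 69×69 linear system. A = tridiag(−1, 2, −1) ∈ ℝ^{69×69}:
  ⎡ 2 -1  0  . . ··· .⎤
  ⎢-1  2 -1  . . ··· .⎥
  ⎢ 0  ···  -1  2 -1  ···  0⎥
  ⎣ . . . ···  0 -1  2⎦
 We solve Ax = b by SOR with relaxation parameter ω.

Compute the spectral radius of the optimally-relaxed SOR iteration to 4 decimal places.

ρ_SOR = 0.9141

With n=69, ρ(Jacobi) = cos(π/70) = 0.9990.
root = sin(π/70) = 0.04486  (since 1−cos² = sin²).
So ω* = 2/1.04486 = 1.9141 (Young).
and ρ(B_{ω*}) = 1.9141 − 1 = 0.9141.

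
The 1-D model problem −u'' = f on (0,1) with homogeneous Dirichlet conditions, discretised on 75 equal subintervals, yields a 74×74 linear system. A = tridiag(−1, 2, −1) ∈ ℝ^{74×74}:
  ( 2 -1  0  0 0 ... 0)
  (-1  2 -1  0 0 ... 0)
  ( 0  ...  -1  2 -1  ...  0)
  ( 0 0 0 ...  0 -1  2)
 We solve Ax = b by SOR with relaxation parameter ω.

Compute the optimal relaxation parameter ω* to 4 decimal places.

ρ_J = max_k |cos(kπ/75)| = cos(π/75) = 0.9991
√(1−ρ_J²) simplifies to sin(π/75) = 0.04188.
Then 2/(1+√(1−ρ_J²)) = 2/(1+0.04188); ω* = 2/1.04188 = 1.9196.
ρ_SOR = ω* − 1 ≈ 0.9196.

ω* = 1.9196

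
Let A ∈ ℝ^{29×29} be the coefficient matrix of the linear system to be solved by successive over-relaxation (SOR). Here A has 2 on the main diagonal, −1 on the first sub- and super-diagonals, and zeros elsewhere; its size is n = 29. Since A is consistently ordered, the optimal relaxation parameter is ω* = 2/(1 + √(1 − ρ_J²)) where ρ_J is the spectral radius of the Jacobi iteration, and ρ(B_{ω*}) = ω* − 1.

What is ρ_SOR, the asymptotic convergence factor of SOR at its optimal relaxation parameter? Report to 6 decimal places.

ρ_SOR = 0.810727

[ρ_J] n=29: ρ(B_J) = cos(π/(n+1)) = cos(π/30) = 0.994522.
1 − cos²(π/30) = sin²(π/30) ⇒ √(1−ρ_J²) = sin(π/30) = 0.1045285.
Young: ω* = 2/(1+√(1−ρ_J²)) = 2/(1+0.1045285) = 2/1.1045285 = 1.810727.
ρ(B_{ω*}) = ω*−1 = 0.810727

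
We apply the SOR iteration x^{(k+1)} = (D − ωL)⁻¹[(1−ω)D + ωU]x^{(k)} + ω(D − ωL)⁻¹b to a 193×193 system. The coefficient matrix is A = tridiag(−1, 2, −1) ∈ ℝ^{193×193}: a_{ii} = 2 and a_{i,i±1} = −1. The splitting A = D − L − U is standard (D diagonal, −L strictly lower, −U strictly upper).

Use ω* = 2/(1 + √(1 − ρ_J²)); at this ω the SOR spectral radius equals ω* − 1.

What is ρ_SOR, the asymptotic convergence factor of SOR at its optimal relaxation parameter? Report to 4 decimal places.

ρ_SOR = 0.9681

ρ_J = max_k |cos(kπ/194)| = cos(π/194) = 0.9999
root = sin(π/194) = 0.01619  (since 1−cos² = sin²).
ω* = 2/(1+0.01619) = 1.9681
Hence ρ(B_{ω*}) = 1.9681 − 1 = 0.9681.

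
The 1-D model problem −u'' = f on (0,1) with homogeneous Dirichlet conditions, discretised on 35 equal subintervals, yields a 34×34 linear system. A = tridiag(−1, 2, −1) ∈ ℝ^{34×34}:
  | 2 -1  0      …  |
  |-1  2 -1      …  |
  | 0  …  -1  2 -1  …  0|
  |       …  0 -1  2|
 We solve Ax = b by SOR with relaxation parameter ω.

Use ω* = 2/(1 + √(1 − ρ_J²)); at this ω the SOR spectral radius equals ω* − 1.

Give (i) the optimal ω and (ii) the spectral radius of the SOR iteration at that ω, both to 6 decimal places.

With n=34, ρ(Jacobi) = cos(π/35) = 0.995974.
1 − cos²(π/35) = sin²(π/35) ⇒ √(1−ρ_J²) = sin(π/35) = 0.0896393.
ω* = 2/(1 + 0.0896393) = 2/1.0896393 = 1.835470.
At ω = 1.835470 every |λ(B_ω)| = ω−1, so ρ_SOR = 0.835470.

ω* = 1.835470, ρ_SOR = 0.835470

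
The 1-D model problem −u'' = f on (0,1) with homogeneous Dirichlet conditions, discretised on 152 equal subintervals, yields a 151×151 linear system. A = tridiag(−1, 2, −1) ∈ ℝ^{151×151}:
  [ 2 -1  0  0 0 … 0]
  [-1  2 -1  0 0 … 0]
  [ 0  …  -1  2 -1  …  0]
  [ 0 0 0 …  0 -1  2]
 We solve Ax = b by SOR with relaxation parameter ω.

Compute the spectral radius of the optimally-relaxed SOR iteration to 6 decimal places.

With n=151, ρ(Jacobi) = cos(π/152) = 0.999786.
√(1−ρ_J²) simplifies to sin(π/152) = 0.0206669.
Then 2/(1+√(1−ρ_J²)) = 2/(1+0.0206669); ω* = 2/1.0206669 = 1.959503.
[ρ_SOR] ω* − 1 = 0.959503.

ρ_SOR = 0.959503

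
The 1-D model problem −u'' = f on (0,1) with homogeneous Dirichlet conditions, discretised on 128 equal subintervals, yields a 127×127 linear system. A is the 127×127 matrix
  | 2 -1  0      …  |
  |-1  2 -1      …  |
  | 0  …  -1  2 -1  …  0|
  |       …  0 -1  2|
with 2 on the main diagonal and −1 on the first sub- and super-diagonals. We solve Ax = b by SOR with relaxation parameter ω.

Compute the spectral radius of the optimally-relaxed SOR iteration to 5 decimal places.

spectrum of D⁻¹(L+U) = {cos(kπ/128) : 1≤k≤127}; ρ_J = cos(π/128) = 0.99970.
√(1 − cos²(π/128)) = sin(π/128) ≈ 0.024541.
ω* = 2/(1 + 0.024541) = 2/1.024541 = 1.95209.
and ρ(B_{ω*}) = 1.95209 − 1 = 0.95209.

ρ_SOR = 0.95209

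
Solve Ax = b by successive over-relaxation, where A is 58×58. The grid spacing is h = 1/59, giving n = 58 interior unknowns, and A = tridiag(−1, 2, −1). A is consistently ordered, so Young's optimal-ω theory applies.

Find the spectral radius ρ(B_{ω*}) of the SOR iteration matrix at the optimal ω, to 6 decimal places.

With n=58, ρ(Jacobi) = cos(π/59) = 0.998583.
√(1−ρ_J²) simplifies to sin(π/59) = 0.0532222.
Young: ω* = 2/(1+√(1−ρ_J²)) = 2/(1+0.0532222) = 2/1.0532222 = 1.898935.
[ρ_SOR] ω* − 1 = 0.898935.

ρ_SOR = 0.898935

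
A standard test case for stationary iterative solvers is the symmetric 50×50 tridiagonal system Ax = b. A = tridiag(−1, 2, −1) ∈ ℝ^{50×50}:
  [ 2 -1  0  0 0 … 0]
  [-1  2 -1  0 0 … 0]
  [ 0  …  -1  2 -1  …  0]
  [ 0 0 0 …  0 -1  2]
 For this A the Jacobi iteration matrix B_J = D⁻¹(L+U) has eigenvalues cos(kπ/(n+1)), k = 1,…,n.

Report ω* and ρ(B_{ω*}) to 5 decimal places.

ω* = 1.88402, ρ_SOR = 0.88402

spectrum of D⁻¹(L+U) = {cos(kπ/51) : 1≤k≤50}; ρ_J = cos(π/51) = 0.99810.
√(1−ρ_J²) simplifies to sin(π/51) = 0.061561.
ω* = 2 / (1 + 0.061561) = 2 / 1.061561 ≈ 1.88402.
ρ_SOR = ω* − 1 ≈ 0.88402.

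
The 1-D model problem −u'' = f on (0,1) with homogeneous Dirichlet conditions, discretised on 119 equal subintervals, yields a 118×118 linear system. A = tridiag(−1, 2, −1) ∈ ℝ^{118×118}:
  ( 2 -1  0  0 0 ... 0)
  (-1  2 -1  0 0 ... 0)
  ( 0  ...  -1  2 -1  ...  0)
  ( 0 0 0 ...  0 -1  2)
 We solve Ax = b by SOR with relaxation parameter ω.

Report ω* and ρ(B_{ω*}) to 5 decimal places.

[ρ_J] n=118: ρ(B_J) = cos(π/(n+1)) = cos(π/119) = 0.99965.
√(1−ρ_J²) simplifies to sin(π/119) = 0.026397.
ω* = 2/(1 + 0.026397) = 2/1.026397 = 1.94856.
At ω = 1.94856 every |λ(B_ω)| = ω−1, so ρ_SOR = 0.94856.

ω* = 1.94856, ρ_SOR = 0.94856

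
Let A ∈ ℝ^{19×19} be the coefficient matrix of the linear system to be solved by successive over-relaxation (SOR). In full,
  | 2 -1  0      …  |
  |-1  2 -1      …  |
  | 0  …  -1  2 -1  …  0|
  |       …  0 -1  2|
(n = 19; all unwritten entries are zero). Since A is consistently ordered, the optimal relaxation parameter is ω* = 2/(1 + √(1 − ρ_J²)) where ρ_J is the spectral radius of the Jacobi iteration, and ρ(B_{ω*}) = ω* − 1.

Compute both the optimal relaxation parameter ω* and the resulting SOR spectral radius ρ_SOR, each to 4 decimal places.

ω* = 1.7295, ρ_SOR = 0.7295

B_J for the 19×19 system has eigenvalues cos(kπ/20); ρ_J = cos(π/20) = 0.9877.
root = sin(π/20) = 0.15643  (since 1−cos² = sin²).
Then 2/(1+√(1−ρ_J²)) = 2/(1+0.15643); ω* = 2/1.15643 = 1.7295.
ρ_SOR = ω* − 1 = 1.7295 − 1 = 0.7295.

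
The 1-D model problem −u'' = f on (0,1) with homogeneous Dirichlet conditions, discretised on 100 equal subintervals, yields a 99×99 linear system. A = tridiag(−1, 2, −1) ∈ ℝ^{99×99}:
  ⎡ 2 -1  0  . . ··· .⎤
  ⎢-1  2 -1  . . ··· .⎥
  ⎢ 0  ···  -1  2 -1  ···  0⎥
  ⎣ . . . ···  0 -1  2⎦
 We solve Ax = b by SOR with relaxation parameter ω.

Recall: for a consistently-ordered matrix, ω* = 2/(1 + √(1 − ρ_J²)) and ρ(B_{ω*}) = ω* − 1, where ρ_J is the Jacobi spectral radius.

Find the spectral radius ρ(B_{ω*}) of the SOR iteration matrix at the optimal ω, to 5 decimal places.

spectrum of D⁻¹(L+U) = {cos(kπ/100) : 1≤k≤99}; ρ_J = cos(π/100) = 0.99951.
1 − cos²(π/100) = sin²(π/100) ⇒ √(1−ρ_J²) = sin(π/100) = 0.031411.
ω* = 2 / (1 + 0.031411) = 2 / 1.031411 ≈ 1.93909.
Hence ρ(B_{ω*}) = 1.93909 − 1 = 0.93909.

ρ_SOR = 0.93909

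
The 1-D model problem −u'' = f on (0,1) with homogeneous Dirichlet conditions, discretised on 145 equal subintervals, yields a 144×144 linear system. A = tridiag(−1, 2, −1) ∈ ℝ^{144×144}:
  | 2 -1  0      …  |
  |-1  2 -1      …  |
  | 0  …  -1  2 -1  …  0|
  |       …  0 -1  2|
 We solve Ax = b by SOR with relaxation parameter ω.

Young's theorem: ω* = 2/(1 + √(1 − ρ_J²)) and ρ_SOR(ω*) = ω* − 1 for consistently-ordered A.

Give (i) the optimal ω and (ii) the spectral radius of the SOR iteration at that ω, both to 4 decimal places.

½·tridiag(1,0,1) at n=144: λ_k = cos(kπ/145); max |λ| at k=1 ⇒ ρ_J = cos(π/145) ≈ 0.9998.
1 − cos²(π/145) = sin²(π/145) ⇒ √(1−ρ_J²) = sin(π/145) = 0.02166.
Young: ω* = 2/(1+√(1−ρ_J²)) = 2/(1+0.02166) = 2/1.02166 = 1.9576.
ρ_SOR = ω* − 1 = 1.9576 − 1 = 0.9576.

ω* = 1.9576, ρ_SOR = 0.9576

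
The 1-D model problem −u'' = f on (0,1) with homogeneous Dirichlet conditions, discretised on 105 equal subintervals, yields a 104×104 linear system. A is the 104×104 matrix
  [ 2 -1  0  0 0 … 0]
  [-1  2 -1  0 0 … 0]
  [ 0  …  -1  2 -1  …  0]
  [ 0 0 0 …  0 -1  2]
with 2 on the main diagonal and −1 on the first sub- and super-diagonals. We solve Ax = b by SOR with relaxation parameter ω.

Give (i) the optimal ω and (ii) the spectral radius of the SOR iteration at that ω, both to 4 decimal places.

ρ_J = max_k |cos(kπ/105)| = cos(π/105) = 0.9996
√(1 − cos²(π/105)) = sin(π/105) ≈ 0.02992.
Then 2/(1+√(1−ρ_J²)) = 2/(1+0.02992); ω* = 2/1.02992 = 1.9419.
At ω = 1.9419 every |λ(B_ω)| = ω−1, so ρ_SOR = 0.9419.

ω* = 1.9419, ρ_SOR = 0.9419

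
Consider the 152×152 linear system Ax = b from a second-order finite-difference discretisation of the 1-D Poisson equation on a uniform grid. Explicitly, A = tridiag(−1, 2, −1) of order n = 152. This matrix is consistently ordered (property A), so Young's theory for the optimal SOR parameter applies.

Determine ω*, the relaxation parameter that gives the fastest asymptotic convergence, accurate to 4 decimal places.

[ρ_J] n=152: ρ(B_J) = cos(π/(n+1)) = cos(π/153) = 0.9998.
√(1−ρ_J²) = |sin(π/153)| = 0.02053
[ω*] 2 ÷ (1 + 0.02053) = 2 ÷ 1.02053 = 1.9598.
Hence ρ(B_{ω*}) = 1.9598 − 1 = 0.9598.

ω* = 1.9598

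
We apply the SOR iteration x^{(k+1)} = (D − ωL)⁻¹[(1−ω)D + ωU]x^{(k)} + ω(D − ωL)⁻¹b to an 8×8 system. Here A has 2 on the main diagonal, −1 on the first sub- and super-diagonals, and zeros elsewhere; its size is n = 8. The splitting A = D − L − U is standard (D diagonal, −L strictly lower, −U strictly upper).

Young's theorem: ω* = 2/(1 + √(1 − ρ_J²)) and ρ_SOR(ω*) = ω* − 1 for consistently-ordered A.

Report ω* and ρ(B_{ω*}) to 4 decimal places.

ω* = 1.4903, ρ_SOR = 0.4903

½·tridiag(1,0,1) at n=8: λ_k = cos(kπ/9); max |λ| at k=1 ⇒ ρ_J = cos(π/9) ≈ 0.9397.
root = sin(π/9) = 0.34202  (since 1−cos² = sin²).
ω* = 2/(1+0.34202) = 1.4903
ρ_SOR = ω* − 1 = 1.4903 − 1 = 0.4903.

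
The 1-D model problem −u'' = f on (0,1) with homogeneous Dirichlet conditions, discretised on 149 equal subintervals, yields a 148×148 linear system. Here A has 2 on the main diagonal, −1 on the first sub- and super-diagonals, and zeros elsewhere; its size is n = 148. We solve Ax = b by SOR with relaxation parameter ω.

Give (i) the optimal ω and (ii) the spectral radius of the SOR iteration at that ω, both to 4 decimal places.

ω* = 1.9587, ρ_SOR = 0.9587

ρ_J = max_k |cos(kπ/149)| = cos(π/149) = 0.9998
root = sin(π/149) = 0.02108  (since 1−cos² = sin²).
ω* = 2 / (1 + 0.02108) = 2 / 1.02108 ≈ 1.9587.
ρ_SOR = ω* − 1 ≈ 0.9587.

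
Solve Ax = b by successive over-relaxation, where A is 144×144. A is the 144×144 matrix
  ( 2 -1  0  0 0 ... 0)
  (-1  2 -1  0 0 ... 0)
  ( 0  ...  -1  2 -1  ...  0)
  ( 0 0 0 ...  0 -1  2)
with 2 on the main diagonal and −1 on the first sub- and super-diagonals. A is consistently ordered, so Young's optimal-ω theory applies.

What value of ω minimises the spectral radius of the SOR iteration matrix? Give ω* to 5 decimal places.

ω* = 1.95759

spectrum of D⁻¹(L+U) = {cos(kπ/145) : 1≤k≤144}; ρ_J = cos(π/145) = 0.99977.
1 − cos²(π/145) = sin²(π/145) ⇒ √(1−ρ_J²) = sin(π/145) = 0.021664.
So ω* = 2/1.021664 = 1.95759 (Young).
and ρ(B_{ω*}) = 1.95759 − 1 = 0.95759.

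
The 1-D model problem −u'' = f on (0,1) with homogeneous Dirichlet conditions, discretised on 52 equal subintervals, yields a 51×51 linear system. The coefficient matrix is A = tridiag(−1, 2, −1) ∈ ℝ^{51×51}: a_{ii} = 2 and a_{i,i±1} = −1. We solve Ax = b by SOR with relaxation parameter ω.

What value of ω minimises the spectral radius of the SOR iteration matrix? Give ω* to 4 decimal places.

B_J for the 51×51 system has eigenvalues cos(kπ/52); ρ_J = cos(π/52) = 0.9982.
√(1−ρ_J²) = |sin(π/52)| = 0.06038
ω* = 2 / (1 + 0.06038) = 2 / 1.06038 ≈ 1.8861.
ρ_SOR = ω* − 1 ≈ 0.8861.

ω* = 1.8861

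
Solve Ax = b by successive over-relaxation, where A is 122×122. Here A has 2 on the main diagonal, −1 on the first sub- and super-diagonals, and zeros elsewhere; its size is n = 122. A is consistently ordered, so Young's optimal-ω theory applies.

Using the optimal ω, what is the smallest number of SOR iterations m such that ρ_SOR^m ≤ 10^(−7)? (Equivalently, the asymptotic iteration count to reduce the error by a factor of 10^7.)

m = 316

[ρ_J] n=122: ρ(B_J) = cos(π/(n+1)) = cos(π/123) = 0.9996738.
root = sin(π/123) = 0.0255386  (since 1−cos² = sin²).
[ω*] 2 ÷ (1 + 0.0255386) = 2 ÷ 1.0255386 = 1.9501948.
and ρ(B_{ω*}) = 1.9501948 − 1 = 0.9501948.
ρ_SOR^m ≤ 10^(−7) ⇔ m ≥ 7·ln10/(−ln 0.9501948) = 16.1181/0.0510883 = 315.495; m = ⌈315.495⌉ = 316.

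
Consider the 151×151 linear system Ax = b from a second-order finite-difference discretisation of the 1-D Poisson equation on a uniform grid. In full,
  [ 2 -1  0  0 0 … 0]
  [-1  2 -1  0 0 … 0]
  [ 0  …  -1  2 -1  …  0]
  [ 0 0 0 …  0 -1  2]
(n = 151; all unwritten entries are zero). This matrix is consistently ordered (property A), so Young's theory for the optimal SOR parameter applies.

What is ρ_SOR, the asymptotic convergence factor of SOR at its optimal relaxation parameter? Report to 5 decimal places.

ρ_SOR = 0.95950

ρ_J = max_k |cos(kπ/152)| = cos(π/152) = 0.99979
√(1−ρ_J²) simplifies to sin(π/152) = 0.020667.
ω* = 2 / (1 + 0.020667) = 2 / 1.020667 ≈ 1.95950.
At ω = 1.95950 every |λ(B_ω)| = ω−1, so ρ_SOR = 0.95950.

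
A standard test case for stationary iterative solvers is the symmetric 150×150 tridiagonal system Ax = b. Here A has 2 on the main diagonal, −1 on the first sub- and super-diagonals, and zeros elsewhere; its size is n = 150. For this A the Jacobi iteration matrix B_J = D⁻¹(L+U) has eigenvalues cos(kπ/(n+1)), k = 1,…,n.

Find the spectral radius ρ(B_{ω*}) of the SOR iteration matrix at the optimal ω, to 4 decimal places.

½·tridiag(1,0,1) at n=150: λ_k = cos(kπ/151); max |λ| at k=1 ⇒ ρ_J = cos(π/151) ≈ 0.9998.
root = sin(π/151) = 0.02080  (since 1−cos² = sin²).
Then 2/(1+√(1−ρ_J²)) = 2/(1+0.02080); ω* = 2/1.02080 = 1.9592.
ρ_SOR = ω* − 1 = 1.9592 − 1 = 0.9592.

ρ_SOR = 0.9592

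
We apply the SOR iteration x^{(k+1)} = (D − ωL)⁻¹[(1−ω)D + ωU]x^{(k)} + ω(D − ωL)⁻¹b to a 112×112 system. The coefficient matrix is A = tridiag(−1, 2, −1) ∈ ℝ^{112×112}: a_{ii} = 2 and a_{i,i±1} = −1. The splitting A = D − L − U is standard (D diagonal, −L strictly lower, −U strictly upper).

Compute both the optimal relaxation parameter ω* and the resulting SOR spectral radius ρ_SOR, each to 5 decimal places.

½·tridiag(1,0,1) at n=112: λ_k = cos(kπ/113); max |λ| at k=1 ⇒ ρ_J = cos(π/113) ≈ 0.99961.
√(1−ρ_J²) simplifies to sin(π/113) = 0.027798.
[ω*] 2 ÷ (1 + 0.027798) = 2 ÷ 1.027798 = 1.94591.
ρ_SOR = ω* − 1 = 1.94591 − 1 = 0.94591.

ω* = 1.94591, ρ_SOR = 0.94591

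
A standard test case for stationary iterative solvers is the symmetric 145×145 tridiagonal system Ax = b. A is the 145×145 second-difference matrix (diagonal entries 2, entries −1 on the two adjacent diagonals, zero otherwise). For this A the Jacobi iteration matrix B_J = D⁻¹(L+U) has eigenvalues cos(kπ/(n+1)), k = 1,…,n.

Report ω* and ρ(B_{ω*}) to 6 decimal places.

[ρ_J] n=145: ρ(B_J) = cos(π/(n+1)) = cos(π/146) = 0.999769.
√(1 − cos²(π/146)) = sin(π/146) ≈ 0.0215161.
ω* = 2/(1 + 0.0215161) = 2/1.0215161 = 1.957874.
ρ_SOR = ω* − 1 = 1.957874 − 1 = 0.957874.

ω* = 1.957874, ρ_SOR = 0.957874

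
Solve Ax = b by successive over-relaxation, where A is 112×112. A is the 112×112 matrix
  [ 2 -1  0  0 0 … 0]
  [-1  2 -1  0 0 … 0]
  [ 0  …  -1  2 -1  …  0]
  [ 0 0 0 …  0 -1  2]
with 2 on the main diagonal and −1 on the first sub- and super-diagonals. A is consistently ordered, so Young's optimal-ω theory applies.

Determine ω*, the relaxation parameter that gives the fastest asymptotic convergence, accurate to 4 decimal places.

B_J for the 112×112 system has eigenvalues cos(kπ/113); ρ_J = cos(π/113) = 0.9996.
root = sin(π/113) = 0.02780  (since 1−cos² = sin²).
Then 2/(1+√(1−ρ_J²)) = 2/(1+0.02780); ω* = 2/1.02780 = 1.9459.
ρ(B_{ω*}) = ω*−1 = 0.9459

ω* = 1.9459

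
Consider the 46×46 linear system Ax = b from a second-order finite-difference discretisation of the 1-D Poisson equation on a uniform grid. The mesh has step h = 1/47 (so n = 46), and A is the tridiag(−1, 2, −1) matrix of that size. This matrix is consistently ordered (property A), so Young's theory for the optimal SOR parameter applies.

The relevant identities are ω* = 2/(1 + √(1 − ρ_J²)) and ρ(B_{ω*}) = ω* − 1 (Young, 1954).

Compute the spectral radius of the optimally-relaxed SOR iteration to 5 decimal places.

With n=46, ρ(Jacobi) = cos(π/47) = 0.99777.
√(1 − cos²(π/47)) = sin(π/47) ≈ 0.066793.
ω* = 2 / (1 + 0.066793) = 2 / 1.066793 ≈ 1.87478.
Hence ρ(B_{ω*}) = 1.87478 − 1 = 0.87478.

ρ_SOR = 0.87478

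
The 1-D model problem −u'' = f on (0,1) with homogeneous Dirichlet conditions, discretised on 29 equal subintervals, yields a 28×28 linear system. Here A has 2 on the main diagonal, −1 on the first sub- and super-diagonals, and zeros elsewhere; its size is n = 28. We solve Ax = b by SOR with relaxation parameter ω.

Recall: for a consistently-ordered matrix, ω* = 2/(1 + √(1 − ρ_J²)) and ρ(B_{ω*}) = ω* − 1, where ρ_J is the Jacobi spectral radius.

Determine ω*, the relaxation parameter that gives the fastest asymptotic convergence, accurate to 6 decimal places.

ω* = 1.804860

With n=28, ρ(Jacobi) = cos(π/29) = 0.994138.
root = sin(π/29) = 0.1081190  (since 1−cos² = sin²).
Young: ω* = 2/(1+√(1−ρ_J²)) = 2/(1+0.1081190) = 2/1.1081190 = 1.804860.
At ω = 1.804860 every |λ(B_ω)| = ω−1, so ρ_SOR = 0.804860.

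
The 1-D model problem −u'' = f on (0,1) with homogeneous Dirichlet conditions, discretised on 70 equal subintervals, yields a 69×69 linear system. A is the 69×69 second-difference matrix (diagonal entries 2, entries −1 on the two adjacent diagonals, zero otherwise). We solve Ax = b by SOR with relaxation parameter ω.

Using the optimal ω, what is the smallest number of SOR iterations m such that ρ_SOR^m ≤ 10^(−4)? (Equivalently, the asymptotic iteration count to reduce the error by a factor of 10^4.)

m = 103

B_J for the 69×69 system has eigenvalues cos(kπ/70); ρ_J = cos(π/70) = 0.9989931.
root = sin(π/70) = 0.0448648  (since 1−cos² = sin²).
Then 2/(1+√(1−ρ_J²)) = 2/(1+0.0448648); ω* = 2/1.0448648 = 1.9141232.
Hence ρ(B_{ω*}) = 1.9141232 − 1 = 0.9141232.
For 4 digits: m = 4·ln10 / (−ln 0.9141232) = 9.21034/0.0897899 = 102.577; round up → m = 103.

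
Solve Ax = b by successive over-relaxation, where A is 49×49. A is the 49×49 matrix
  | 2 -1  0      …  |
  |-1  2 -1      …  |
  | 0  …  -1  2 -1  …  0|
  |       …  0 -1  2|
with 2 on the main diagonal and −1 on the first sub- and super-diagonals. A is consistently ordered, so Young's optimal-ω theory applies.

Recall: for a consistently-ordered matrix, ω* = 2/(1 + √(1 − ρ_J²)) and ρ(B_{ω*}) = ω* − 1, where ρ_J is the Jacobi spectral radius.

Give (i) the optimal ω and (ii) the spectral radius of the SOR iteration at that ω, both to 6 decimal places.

ω* = 1.881838, ρ_SOR = 0.881838

[ρ_J] n=49: ρ(B_J) = cos(π/(n+1)) = cos(π/50) = 0.998027.
√(1 − cos²(π/50)) = sin(π/50) ≈ 0.0627905.
So ω* = 2/1.0627905 = 1.881838 (Young).
ρ(B_{ω*}) = ω*−1 = 0.881838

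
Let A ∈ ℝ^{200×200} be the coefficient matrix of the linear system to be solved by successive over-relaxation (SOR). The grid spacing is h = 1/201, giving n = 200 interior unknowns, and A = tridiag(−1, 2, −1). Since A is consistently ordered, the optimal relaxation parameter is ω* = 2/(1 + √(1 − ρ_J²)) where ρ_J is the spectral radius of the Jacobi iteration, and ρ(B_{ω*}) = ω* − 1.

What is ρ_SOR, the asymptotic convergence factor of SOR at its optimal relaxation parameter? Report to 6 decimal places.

ρ_J = max_k |cos(kπ/201)| = cos(π/201) = 0.999878
√(1 − cos²(π/201)) = sin(π/201) ≈ 0.0156292.
ω* = 2 / (1 + 0.0156292) = 2 / 1.0156292 ≈ 1.969223.
ρ(B_{ω*}) = ω*−1 = 0.969223

ρ_SOR = 0.969223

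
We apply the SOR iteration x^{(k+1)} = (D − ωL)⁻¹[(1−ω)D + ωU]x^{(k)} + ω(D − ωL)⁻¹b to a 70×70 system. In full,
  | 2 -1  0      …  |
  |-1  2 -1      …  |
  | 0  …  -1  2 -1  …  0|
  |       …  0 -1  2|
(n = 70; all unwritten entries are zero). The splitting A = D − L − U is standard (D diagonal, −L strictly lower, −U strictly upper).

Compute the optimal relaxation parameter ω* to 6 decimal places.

B_J for the 70×70 system has eigenvalues cos(kπ/71); ρ_J = cos(π/71) = 0.999021.
root = sin(π/71) = 0.0442333  (since 1−cos² = sin²).
Then 2/(1+√(1−ρ_J²)) = 2/(1+0.0442333); ω* = 2/1.0442333 = 1.915281.
[ρ_SOR] ω* − 1 = 0.915281.

ω* = 1.915281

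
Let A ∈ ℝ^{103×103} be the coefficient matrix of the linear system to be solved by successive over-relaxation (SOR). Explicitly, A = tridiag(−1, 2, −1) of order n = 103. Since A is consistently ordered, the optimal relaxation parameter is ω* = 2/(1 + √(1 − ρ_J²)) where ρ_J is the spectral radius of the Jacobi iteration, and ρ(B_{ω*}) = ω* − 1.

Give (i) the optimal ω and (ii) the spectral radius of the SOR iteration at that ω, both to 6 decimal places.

ω* = 1.941365, ρ_SOR = 0.941365

½·tridiag(1,0,1) at n=103: λ_k = cos(kπ/104); max |λ| at k=1 ⇒ ρ_J = cos(π/104) ≈ 0.999544.
√(1−ρ_J²) = |sin(π/104)| = 0.0302030
So ω* = 2/1.0302030 = 1.941365 (Young).
Hence ρ(B_{ω*}) = 1.941365 − 1 = 0.941365.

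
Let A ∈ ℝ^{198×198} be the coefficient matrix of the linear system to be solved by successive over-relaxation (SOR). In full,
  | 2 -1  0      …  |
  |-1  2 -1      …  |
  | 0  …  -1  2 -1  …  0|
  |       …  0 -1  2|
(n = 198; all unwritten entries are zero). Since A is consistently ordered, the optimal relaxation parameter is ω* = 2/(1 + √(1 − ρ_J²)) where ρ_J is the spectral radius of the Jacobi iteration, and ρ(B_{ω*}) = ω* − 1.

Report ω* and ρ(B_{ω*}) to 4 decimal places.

ω* = 1.9689, ρ_SOR = 0.9689

n=198: λ(B_J) = 1 − λ(A)/2 = cos(kπ/199); k=1 gives ρ_J = 0.9999.
√(1 − cos²(π/199)) = sin(π/199) ≈ 0.01579.
[ω*] 2 ÷ (1 + 0.01579) = 2 ÷ 1.01579 = 1.9689.
Hence ρ(B_{ω*}) = 1.9689 − 1 = 0.9689.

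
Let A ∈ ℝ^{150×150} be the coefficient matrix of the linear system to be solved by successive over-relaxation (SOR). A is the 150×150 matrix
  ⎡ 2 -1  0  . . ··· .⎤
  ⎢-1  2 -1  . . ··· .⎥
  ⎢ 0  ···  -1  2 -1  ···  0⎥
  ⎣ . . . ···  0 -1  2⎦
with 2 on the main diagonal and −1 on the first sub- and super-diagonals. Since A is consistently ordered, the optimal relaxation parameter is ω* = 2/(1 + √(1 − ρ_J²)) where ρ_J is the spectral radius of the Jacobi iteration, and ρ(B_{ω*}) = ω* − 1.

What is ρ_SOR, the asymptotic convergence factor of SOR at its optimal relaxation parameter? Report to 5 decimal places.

spectrum of D⁻¹(L+U) = {cos(kπ/151) : 1≤k≤150}; ρ_J = cos(π/151) = 0.99978.
root = sin(π/151) = 0.020804  (since 1−cos² = sin²).
Young: ω* = 2/(1+√(1−ρ_J²)) = 2/(1+0.020804) = 2/1.020804 = 1.95924.
and ρ(B_{ω*}) = 1.95924 − 1 = 0.95924.

ρ_SOR = 0.95924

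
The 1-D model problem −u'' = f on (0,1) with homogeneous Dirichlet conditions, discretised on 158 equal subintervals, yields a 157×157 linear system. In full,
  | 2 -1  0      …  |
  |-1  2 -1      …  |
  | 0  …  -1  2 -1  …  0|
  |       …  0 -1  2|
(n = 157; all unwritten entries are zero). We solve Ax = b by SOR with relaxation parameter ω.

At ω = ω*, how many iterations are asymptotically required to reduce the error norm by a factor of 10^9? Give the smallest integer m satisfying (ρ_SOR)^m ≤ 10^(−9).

m = 522

[ρ_J] n=157: ρ(B_J) = cos(π/(n+1)) = cos(π/158) = 0.9998023.
√(1 − cos²(π/158)) = sin(π/158) ≈ 0.0198822.
Young: ω* = 2/(1+√(1−ρ_J²)) = 2/(1+0.0198822) = 2/1.0198822 = 1.9610108.
ρ(B_{ω*}) = ω*−1 = 0.9610108
Need (0.9610108)^m ≤ 10^(−9): m ≥ 9·ln10/|ln 0.9610108| = 20.7233/0.0397696 = 521.084 ⇒ m = 522.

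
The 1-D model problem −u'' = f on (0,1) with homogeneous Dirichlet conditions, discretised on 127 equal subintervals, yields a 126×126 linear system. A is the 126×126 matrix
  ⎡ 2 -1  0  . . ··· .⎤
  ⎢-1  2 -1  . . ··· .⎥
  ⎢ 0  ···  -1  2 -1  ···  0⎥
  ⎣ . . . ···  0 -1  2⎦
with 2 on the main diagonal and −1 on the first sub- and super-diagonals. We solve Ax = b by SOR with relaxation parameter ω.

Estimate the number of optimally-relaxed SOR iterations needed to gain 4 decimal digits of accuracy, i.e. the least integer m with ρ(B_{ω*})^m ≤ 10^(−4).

With n=126, ρ(Jacobi) = cos(π/127) = 0.9996941.
√(1−ρ_J²) = |sin(π/127)| = 0.0247344
[ω*] 2 ÷ (1 + 0.0247344) = 2 ÷ 1.0247344 = 1.9517252.
ρ(B_{ω*}) = ω*−1 = 0.9517252
Need (0.9517252)^m ≤ 10^(−4): m ≥ 4·ln10/|ln 0.9517252| = 9.21034/0.0494789 = 186.147 ⇒ m = 187.

m = 187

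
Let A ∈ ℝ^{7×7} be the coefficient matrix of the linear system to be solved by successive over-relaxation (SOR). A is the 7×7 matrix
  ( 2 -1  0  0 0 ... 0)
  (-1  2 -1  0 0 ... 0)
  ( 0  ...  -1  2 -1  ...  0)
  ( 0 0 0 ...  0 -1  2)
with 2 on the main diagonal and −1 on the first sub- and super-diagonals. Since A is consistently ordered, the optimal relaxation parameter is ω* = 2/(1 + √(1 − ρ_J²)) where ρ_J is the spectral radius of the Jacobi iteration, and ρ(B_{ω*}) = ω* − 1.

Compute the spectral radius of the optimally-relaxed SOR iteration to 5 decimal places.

ρ_SOR = 0.44646

½·tridiag(1,0,1) at n=7: λ_k = cos(kπ/8); max |λ| at k=1 ⇒ ρ_J = cos(π/8) ≈ 0.92388.
1 − cos²(π/8) = sin²(π/8) ⇒ √(1−ρ_J²) = sin(π/8) = 0.382683.
Then 2/(1+√(1−ρ_J²)) = 2/(1+0.382683); ω* = 2/1.382683 = 1.44646.
At ω = 1.44646 every |λ(B_ω)| = ω−1, so ρ_SOR = 0.44646.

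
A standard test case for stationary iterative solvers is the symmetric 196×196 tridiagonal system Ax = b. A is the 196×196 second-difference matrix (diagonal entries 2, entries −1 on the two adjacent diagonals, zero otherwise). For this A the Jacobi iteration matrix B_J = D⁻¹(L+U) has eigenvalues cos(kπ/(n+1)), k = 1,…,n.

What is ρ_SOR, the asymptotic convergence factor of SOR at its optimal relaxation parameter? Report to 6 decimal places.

ρ_SOR = 0.968608

ρ_J = max_k |cos(kπ/197)| = cos(π/197) = 0.999873
root = sin(π/197) = 0.0159465  (since 1−cos² = sin²).
[ω*] 2 ÷ (1 + 0.0159465) = 2 ÷ 1.0159465 = 1.968608.
ρ_SOR = ω* − 1 = 1.968608 − 1 = 0.968608.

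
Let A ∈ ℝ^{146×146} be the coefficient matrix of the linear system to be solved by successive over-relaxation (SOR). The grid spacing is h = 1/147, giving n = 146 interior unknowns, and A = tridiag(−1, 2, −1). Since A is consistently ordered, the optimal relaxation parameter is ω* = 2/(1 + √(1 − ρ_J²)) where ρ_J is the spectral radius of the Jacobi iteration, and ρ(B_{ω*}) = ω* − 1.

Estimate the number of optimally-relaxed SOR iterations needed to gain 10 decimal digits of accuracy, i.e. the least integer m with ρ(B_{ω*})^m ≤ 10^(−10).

m = 539

spectrum of D⁻¹(L+U) = {cos(kπ/147) : 1≤k≤146}; ρ_J = cos(π/147) = 0.9997716.
√(1−ρ_J²) simplifies to sin(π/147) = 0.0213698.
ω* = 2 / (1 + 0.0213698) = 2 / 1.0213698 ≈ 1.9581546.
and ρ(B_{ω*}) = 1.9581546 − 1 = 0.9581546.
Need (0.9581546)^m ≤ 10^(−10): m ≥ 10·ln10/|ln 0.9581546| = 23.0259/0.0427461 = 538.667 ⇒ m = 539.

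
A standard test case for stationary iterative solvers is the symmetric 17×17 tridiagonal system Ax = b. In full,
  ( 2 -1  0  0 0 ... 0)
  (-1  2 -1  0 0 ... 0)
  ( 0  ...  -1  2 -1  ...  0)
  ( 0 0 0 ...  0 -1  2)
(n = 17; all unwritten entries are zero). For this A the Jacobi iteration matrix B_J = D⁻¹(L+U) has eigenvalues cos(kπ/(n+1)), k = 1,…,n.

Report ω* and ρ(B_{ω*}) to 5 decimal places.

spectrum of D⁻¹(L+U) = {cos(kπ/18) : 1≤k≤17}; ρ_J = cos(π/18) = 0.98481.
√(1 − cos²(π/18)) = sin(π/18) ≈ 0.173648.
ω* = 2/(1 + 0.173648) = 2/1.173648 = 1.70409.
ρ_SOR = ω* − 1 = 1.70409 − 1 = 0.70409.

ω* = 1.70409, ρ_SOR = 0.70409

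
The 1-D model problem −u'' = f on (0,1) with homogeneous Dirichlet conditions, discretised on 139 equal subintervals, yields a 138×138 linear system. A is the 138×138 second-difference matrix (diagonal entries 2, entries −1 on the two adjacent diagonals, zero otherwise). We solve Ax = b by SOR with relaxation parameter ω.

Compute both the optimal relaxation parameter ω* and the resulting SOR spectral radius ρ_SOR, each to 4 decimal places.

½·tridiag(1,0,1) at n=138: λ_k = cos(kπ/139); max |λ| at k=1 ⇒ ρ_J = cos(π/139) ≈ 0.9997.
1 − cos²(π/139) = sin²(π/139) ⇒ √(1−ρ_J²) = sin(π/139) = 0.02260.
ω* = 2/(1+0.02260) = 1.9558
ρ(B_{ω*}) = ω*−1 = 0.9558

ω* = 1.9558, ρ_SOR = 0.9558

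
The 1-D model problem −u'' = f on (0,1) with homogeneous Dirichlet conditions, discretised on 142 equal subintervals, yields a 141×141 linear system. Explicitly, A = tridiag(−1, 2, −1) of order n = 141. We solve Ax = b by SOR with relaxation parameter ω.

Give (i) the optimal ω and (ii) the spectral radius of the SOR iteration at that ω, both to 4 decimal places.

ω* = 1.9567, ρ_SOR = 0.9567

n=141: λ(B_J) = 1 − λ(A)/2 = cos(kπ/142); k=1 gives ρ_J = 0.9998.
√(1 − cos²(π/142)) = sin(π/142) ≈ 0.02212.
ω* = 2/(1+0.02212) = 1.9567
At ω = 1.9567 every |λ(B_ω)| = ω−1, so ρ_SOR = 0.9567.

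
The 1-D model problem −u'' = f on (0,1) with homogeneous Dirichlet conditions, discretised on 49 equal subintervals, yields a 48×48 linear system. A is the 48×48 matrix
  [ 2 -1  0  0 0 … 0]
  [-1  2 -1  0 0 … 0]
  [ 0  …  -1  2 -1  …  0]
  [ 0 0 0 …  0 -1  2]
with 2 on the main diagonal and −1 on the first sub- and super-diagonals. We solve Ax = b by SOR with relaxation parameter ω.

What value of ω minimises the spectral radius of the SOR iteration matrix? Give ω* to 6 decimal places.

ω* = 1.879575

[ρ_J] n=48: ρ(B_J) = cos(π/(n+1)) = cos(π/49) = 0.997945.
√(1 − cos²(π/49)) = sin(π/49) ≈ 0.0640702.
ω* = 2 / (1 + 0.0640702) = 2 / 1.0640702 ≈ 1.879575.
[ρ_SOR] ω* − 1 = 0.879575.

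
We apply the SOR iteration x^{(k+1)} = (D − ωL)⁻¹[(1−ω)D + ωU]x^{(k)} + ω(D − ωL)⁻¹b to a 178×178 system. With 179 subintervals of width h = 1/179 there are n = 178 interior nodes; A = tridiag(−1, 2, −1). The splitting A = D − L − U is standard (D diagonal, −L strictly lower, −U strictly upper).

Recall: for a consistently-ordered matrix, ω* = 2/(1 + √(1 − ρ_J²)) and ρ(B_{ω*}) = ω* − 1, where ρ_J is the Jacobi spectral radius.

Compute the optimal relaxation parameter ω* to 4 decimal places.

B_J for the 178×178 system has eigenvalues cos(kπ/179); ρ_J = cos(π/179) = 0.9998.
root = sin(π/179) = 0.01755  (since 1−cos² = sin²).
[ω*] 2 ÷ (1 + 0.01755) = 2 ÷ 1.01755 = 1.9655.
ρ_SOR = ω* − 1 ≈ 0.9655.

ω* = 1.9655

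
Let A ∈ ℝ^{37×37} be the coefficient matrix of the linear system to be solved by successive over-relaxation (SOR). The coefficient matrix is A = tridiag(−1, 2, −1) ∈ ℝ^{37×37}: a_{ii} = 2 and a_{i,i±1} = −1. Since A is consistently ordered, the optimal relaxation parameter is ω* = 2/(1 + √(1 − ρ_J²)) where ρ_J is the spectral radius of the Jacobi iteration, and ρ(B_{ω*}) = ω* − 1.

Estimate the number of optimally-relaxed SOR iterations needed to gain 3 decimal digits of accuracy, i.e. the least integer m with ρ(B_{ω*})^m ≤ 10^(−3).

m = 42

[ρ_J] n=37: ρ(B_J) = cos(π/(n+1)) = cos(π/38) = 0.9965845.
√(1−ρ_J²) simplifies to sin(π/38) = 0.0825793.
[ω*] 2 ÷ (1 + 0.0825793) = 2 ÷ 1.0825793 = 1.8474397.
[ρ_SOR] ω* − 1 = 0.8474397.
3·ln10 = 6.90776; −ln(0.8474397) = 0.165536; m = ⌈6.90776/0.165536⌉ = ⌈41.730⌉ = 42.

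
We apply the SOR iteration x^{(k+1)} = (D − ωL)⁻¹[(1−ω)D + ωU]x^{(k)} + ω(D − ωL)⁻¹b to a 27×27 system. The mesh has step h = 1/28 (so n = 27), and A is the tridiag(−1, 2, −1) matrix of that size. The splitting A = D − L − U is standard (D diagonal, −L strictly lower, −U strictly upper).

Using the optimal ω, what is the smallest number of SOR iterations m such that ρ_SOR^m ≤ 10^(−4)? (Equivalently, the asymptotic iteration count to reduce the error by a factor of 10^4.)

With n=27, ρ(Jacobi) = cos(π/28) = 0.9937122.
√(1−ρ_J²) = |sin(π/28)| = 0.1119645
ω* = 2/(1+0.1119645) = 1.7986186
ρ(B_{ω*}) = ω*−1 = 0.7986186
(0.7986186)^m ≤ 10^{−4}  ⇒  m·ln(0.7986186) ≤ −4·ln10  ⇒  m ≥ 40.958  ⇒  m = 41

m = 41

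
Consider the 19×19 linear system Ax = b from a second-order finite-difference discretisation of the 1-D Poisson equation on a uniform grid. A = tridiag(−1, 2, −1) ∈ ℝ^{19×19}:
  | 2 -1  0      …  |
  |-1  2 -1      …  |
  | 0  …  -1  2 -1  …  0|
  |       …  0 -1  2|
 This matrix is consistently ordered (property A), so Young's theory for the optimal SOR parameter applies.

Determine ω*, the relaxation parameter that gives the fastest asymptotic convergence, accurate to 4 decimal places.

ω* = 1.7295

spectrum of D⁻¹(L+U) = {cos(kπ/20) : 1≤k≤19}; ρ_J = cos(π/20) = 0.9877.
√(1 − cos²(π/20)) = sin(π/20) ≈ 0.15643.
ω* = 2/(1 + 0.15643) = 2/1.15643 = 1.7295.
[ρ_SOR] ω* − 1 = 0.7295.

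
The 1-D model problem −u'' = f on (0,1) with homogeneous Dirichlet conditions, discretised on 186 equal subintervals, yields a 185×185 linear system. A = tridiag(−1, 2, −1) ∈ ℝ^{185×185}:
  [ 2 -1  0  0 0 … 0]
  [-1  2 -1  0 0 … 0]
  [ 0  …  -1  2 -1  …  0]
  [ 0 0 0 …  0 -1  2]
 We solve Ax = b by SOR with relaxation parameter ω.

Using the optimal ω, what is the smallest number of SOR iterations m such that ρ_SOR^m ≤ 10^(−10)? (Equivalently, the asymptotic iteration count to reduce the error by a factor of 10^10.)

m = 682

[ρ_J] n=185: ρ(B_J) = cos(π/(n+1)) = cos(π/186) = 0.9998574.
1 − cos²(π/186) = sin²(π/186) ⇒ √(1−ρ_J²) = sin(π/186) = 0.0168895.
ω* = 2/(1 + 0.0168895) = 2/1.0168895 = 1.9667820.
and ρ(B_{ω*}) = 1.9667820 − 1 = 0.9667820.
(0.9667820)^m ≤ 10^{−10}  ⇒  m·ln(0.9667820) ≤ −10·ln10  ⇒  m ≥ 681.599  ⇒  m = 682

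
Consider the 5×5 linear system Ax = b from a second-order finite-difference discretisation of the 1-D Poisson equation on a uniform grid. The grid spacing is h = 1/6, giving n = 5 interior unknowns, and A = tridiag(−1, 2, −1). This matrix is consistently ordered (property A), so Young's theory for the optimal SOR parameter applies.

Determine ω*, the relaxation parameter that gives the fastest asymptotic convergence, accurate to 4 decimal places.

ω* = 1.3333

B_J for the 5×5 system has eigenvalues cos(kπ/6); ρ_J = cos(π/6) = 0.8660.
1 − cos²(π/6) = sin²(π/6) ⇒ √(1−ρ_J²) = sin(π/6) = 0.50000.
ω* = 2/(1+0.50000) = 1.3333
At ω = 1.3333 every |λ(B_ω)| = ω−1, so ρ_SOR = 0.3333.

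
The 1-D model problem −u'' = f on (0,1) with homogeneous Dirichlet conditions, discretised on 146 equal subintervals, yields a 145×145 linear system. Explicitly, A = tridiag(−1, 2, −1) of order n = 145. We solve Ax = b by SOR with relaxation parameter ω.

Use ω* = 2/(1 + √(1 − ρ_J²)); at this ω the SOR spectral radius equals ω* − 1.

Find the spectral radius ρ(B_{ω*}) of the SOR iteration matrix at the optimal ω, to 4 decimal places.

spectrum of D⁻¹(L+U) = {cos(kπ/146) : 1≤k≤145}; ρ_J = cos(π/146) = 0.9998.
1 − cos²(π/146) = sin²(π/146) ⇒ √(1−ρ_J²) = sin(π/146) = 0.02152.
[ω*] 2 ÷ (1 + 0.02152) = 2 ÷ 1.02152 = 1.9579.
ρ(B_{ω*}) = ω*−1 = 0.9579

ρ_SOR = 0.9579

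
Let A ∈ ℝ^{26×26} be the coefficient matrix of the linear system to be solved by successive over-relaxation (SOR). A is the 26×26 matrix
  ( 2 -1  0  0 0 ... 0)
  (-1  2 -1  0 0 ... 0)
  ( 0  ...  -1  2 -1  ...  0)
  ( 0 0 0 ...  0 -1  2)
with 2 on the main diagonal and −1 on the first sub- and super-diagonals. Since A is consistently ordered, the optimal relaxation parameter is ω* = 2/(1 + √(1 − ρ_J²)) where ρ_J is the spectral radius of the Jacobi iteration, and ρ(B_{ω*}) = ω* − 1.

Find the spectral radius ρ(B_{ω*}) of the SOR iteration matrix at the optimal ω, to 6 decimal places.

ρ_SOR = 0.791966

[ρ_J] n=26: ρ(B_J) = cos(π/(n+1)) = cos(π/27) = 0.993238.
√(1−ρ_J²) simplifies to sin(π/27) = 0.1160929.
ω* = 2/(1+0.1160929) = 1.791966
ρ_SOR = ω* − 1 = 1.791966 − 1 = 0.791966.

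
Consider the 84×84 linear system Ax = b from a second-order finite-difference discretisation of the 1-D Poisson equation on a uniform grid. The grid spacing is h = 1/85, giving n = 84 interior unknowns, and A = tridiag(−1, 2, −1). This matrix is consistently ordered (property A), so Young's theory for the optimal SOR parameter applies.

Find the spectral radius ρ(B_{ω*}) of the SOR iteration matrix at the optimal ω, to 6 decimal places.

ρ_SOR = 0.928731

spectrum of D⁻¹(L+U) = {cos(kπ/85) : 1≤k≤84}; ρ_J = cos(π/85) = 0.999317.
√(1 − cos²(π/85)) = sin(π/85) ≈ 0.0369515.
So ω* = 2/1.0369515 = 1.928731 (Young).
At ω = 1.928731 every |λ(B_ω)| = ω−1, so ρ_SOR = 0.928731.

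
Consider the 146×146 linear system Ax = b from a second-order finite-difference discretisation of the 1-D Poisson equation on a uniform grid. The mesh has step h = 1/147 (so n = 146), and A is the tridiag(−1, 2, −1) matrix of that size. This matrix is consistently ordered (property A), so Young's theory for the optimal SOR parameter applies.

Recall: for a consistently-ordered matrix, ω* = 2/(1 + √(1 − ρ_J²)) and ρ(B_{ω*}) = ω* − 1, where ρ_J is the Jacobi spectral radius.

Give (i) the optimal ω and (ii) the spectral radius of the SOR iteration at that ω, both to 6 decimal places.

½·tridiag(1,0,1) at n=146: λ_k = cos(kπ/147); max |λ| at k=1 ⇒ ρ_J = cos(π/147) ≈ 0.999772.
√(1 − cos²(π/147)) = sin(π/147) ≈ 0.0213698.
Then 2/(1+√(1−ρ_J²)) = 2/(1+0.0213698); ω* = 2/1.0213698 = 1.958155.
At ω = 1.958155 every |λ(B_ω)| = ω−1, so ρ_SOR = 0.958155.

ω* = 1.958155, ρ_SOR = 0.958155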